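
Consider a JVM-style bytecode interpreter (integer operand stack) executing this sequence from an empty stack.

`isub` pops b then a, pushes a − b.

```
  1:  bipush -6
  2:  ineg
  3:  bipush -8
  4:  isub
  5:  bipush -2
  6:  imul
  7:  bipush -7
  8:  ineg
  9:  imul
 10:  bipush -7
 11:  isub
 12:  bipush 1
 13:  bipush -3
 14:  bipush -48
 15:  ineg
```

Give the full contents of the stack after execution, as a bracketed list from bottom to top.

[-189, 1, -3, 48]

bipush -6  → -6
ineg       → 6
bipush -8  → 6 -8
isub       → 14
bipush -2  → 14 -2
imul       → -28
bipush -7  → -28 -7
ineg       → -28 7
imul       → -196
bipush -7  → -196 -7
isub       → -189
bipush 1   → -189 1
bipush -3  → -189 1 -3
bipush -48 → -189 1 -3 -48
ineg       → -189 1 -3 48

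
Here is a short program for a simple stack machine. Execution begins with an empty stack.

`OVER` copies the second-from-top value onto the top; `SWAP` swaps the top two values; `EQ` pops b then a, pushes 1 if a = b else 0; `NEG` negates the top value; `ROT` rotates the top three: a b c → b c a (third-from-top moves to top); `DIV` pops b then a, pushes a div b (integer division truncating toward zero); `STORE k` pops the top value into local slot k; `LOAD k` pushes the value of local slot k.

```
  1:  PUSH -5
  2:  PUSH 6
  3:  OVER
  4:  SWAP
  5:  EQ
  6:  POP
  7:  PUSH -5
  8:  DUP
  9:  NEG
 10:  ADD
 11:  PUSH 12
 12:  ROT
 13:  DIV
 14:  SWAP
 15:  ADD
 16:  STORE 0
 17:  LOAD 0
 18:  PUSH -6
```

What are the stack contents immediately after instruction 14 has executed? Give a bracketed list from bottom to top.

PUSH -5 → [-5]
PUSH 6  → [-5, 6]
OVER    → [-5, 6, -5]
SWAP    → [-5, -5, 6]
EQ      → [-5, 0]
POP     → [-5]
PUSH -5 → [-5, -5]
DUP     → [-5, -5, -5]
NEG     → [-5, -5, 5]
ADD     → [-5, 0]
PUSH 12 → [-5, 0, 12]
ROT     → [0, 12, -5]
DIV     → [0, -2]
SWAP    → [-2, 0]

[-2, 0]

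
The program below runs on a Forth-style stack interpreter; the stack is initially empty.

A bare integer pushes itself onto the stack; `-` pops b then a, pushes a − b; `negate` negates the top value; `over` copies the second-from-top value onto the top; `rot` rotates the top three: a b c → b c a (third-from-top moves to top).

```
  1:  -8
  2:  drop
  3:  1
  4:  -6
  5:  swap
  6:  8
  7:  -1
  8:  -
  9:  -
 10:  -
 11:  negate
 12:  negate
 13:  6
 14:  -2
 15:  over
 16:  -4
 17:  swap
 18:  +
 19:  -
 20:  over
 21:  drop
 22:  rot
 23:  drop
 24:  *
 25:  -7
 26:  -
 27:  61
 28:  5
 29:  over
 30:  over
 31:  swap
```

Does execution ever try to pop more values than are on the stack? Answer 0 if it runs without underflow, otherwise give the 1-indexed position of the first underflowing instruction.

-8     -> -8
drop   -> (empty)
1      -> 1
-6     -> 1 -6
swap   -> -6 1
8      -> -6 1 8
-1     -> -6 1 8 -1
-      -> -6 1 9
-      -> -6 -8
-      -> 2
negate -> -2
negate -> 2
6      -> 2 6
-2     -> 2 6 -2
over   -> 2 6 -2 6
-4     -> 2 6 -2 6 -4
swap   -> 2 6 -2 -4 6
+      -> 2 6 -2 2
-      -> 2 6 -4
over   -> 2 6 -4 6
drop   -> 2 6 -4
rot    -> 6 -4 2
drop   -> 6 -4
*      -> -24
-7     -> -24 -7
-      -> -17
61     -> -17 61
5      -> -17 61 5
over   -> -17 61 5 61
over   -> -17 61 5 61 5
swap   -> -17 61 5 5 61

0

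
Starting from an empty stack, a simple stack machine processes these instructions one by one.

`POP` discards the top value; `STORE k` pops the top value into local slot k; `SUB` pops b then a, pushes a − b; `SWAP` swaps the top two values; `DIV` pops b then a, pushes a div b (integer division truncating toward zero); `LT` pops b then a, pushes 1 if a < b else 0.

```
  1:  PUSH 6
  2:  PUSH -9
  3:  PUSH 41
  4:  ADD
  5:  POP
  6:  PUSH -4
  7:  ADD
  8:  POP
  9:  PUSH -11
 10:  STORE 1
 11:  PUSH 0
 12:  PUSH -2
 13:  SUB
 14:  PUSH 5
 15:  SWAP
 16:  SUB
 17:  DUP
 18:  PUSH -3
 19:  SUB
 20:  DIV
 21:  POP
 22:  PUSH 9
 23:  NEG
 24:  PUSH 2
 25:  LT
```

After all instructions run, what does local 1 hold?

PUSH 6    6
PUSH -9   6 -9
PUSH 41   6 -9 41
ADD       6 32
POP       6
PUSH -4   6 -4
ADD       2
POP       (empty)
PUSH -11  -11
STORE 1   (empty)
PUSH 0    0
PUSH -2   0 -2
SUB       2
PUSH 5    2 5
SWAP      5 2
SUB       3
DUP       3 3
PUSH -3   3 3 -3
SUB       3 6
DIV       0
POP       (empty)
PUSH 9    9
NEG       -9
PUSH 2    -9 2
LT        1

-11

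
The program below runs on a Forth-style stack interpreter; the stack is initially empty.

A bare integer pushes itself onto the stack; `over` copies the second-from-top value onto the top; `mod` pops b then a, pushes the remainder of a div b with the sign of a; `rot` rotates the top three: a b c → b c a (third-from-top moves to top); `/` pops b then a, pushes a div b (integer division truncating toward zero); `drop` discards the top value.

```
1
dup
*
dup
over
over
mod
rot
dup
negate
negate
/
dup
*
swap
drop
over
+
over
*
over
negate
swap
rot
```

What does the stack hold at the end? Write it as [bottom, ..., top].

[-1, 2, 1]

1       1
dup     1 1
*       1
dup     1 1
over    1 1 1
over    1 1 1 1
mod     1 1 0
rot     1 0 1
dup     1 0 1 1
negate  1 0 1 -1
negate  1 0 1 1
/       1 0 1
dup     1 0 1 1
*       1 0 1
swap    1 1 0
drop    1 1
over    1 1 1
+       1 2
over    1 2 1
*       1 2
over    1 2 1
negate  1 2 -1
swap    1 -1 2
rot     -1 2 1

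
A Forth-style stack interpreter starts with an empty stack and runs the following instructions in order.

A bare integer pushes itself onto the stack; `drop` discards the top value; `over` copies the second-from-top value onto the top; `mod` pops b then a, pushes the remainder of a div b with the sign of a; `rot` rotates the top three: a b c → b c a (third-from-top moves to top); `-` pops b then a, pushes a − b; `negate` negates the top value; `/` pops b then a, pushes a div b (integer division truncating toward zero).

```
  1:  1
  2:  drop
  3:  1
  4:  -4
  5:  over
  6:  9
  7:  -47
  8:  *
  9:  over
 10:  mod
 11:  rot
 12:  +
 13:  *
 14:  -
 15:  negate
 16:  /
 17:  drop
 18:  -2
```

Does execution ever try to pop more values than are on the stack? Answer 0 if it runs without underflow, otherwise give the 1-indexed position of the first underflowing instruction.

1      : 1
drop   : (empty)
1      : 1
-4     : 1 -4
over   : 1 -4 1
9      : 1 -4 1 9
-47    : 1 -4 1 9 -47
*      : 1 -4 1 -423
over   : 1 -4 1 -423 1
mod    : 1 -4 1 0
rot    : 1 1 0 -4
+      : 1 1 -4
*      : 1 -4
-      : 5
negate : -5
/  — needs 2 operands, stack has 1 → underflow

16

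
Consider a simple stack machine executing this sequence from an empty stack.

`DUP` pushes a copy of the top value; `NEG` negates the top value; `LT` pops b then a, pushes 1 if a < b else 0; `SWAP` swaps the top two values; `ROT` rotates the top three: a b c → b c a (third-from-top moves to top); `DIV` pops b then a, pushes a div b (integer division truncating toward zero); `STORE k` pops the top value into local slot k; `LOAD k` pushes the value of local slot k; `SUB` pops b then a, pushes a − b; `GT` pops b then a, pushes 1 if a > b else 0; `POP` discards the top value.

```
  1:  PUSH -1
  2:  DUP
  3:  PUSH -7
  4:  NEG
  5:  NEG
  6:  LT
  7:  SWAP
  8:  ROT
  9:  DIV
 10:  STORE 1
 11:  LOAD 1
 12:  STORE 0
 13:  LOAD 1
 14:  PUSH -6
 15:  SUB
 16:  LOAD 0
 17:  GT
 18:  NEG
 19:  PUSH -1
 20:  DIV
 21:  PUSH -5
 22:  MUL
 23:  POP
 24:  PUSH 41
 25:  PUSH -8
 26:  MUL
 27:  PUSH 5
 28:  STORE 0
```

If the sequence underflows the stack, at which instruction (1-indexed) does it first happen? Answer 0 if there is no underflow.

PUSH -1  -1
DUP      -1 -1
PUSH -7  -1 -1 -7
NEG      -1 -1 7
NEG      -1 -1 -7
LT       -1 0
SWAP     0 -1
ROT  — needs 3 operands, stack has 2 → underflow

8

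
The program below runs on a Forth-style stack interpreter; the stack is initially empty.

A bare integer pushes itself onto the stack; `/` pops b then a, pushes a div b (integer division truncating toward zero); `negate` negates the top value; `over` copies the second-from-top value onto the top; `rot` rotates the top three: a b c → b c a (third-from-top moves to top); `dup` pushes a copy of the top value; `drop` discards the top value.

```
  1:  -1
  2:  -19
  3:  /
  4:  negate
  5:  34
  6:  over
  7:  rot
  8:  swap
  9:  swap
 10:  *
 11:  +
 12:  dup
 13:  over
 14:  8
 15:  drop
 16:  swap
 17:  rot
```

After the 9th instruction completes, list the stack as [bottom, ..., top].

[34, 0, 0]

-1     → -1
-19    → -1 -19
/      → 0
negate → 0
34     → 0 34
over   → 0 34 0
rot    → 34 0 0
swap   → 34 0 0
swap   → 34 0 0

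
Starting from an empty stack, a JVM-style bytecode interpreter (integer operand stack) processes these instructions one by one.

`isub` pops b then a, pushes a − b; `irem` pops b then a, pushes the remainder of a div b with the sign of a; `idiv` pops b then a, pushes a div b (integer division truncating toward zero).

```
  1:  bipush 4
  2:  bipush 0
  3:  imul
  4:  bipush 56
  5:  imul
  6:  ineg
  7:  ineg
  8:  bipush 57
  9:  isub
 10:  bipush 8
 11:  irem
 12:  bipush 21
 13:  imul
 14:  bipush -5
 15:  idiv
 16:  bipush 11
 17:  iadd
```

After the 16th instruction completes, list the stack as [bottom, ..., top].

[4, 11]

bipush 4  → 4
bipush 0  → 4 0
imul      → 0
bipush 56 → 0 56
imul      → 0
ineg      → 0
ineg      → 0
bipush 57 → 0 57
isub      → -57
bipush 8  → -57 8
irem      → -1
bipush 21 → -1 21
imul      → -21
bipush -5 → -21 -5
idiv      → 4
bipush 11 → 4 11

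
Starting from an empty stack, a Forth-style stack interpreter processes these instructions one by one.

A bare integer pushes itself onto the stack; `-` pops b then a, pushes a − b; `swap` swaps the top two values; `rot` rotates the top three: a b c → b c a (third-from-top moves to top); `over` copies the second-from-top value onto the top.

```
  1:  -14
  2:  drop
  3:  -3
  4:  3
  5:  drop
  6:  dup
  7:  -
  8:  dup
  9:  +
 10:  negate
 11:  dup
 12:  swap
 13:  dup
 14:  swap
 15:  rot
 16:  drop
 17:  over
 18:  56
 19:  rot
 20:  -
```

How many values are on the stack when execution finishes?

-14     -14
drop    (empty)
-3      -3
3       -3 3
drop    -3
dup     -3 -3
-       0
dup     0 0
+       0
negate  0
dup     0 0
swap    0 0
dup     0 0 0
swap    0 0 0
rot     0 0 0
drop    0 0
over    0 0 0
56      0 0 0 56
rot     0 0 56 0
-       0 0 56

3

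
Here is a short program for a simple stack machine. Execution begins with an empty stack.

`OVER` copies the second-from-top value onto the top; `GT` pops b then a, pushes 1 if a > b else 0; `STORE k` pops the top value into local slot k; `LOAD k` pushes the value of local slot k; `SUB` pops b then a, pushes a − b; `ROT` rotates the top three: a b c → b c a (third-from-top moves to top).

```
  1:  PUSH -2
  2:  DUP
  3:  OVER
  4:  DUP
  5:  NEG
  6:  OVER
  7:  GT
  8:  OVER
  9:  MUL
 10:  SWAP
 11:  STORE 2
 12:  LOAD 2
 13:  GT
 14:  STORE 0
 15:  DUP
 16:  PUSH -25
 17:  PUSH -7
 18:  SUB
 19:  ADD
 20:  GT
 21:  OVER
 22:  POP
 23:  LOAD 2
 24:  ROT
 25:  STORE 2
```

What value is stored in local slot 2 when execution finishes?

-2

PUSH -2  → -2
DUP      → -2 -2
OVER     → -2 -2 -2
DUP      → -2 -2 -2 -2
NEG      → -2 -2 -2 2
OVER     → -2 -2 -2 2 -2
GT       → -2 -2 -2 1
OVER     → -2 -2 -2 1 -2
MUL      → -2 -2 -2 -2
SWAP     → -2 -2 -2 -2
STORE 2  → -2 -2 -2
LOAD 2   → -2 -2 -2 -2
GT       → -2 -2 0
STORE 0  → -2 -2
DUP      → -2 -2 -2
PUSH -25 → -2 -2 -2 -25
PUSH -7  → -2 -2 -2 -25 -7
SUB      → -2 -2 -2 -18
ADD      → -2 -2 -20
GT       → -2 1
OVER     → -2 1 -2
POP      → -2 1
LOAD 2   → -2 1 -2
ROT      → 1 -2 -2
STORE 2  → 1 -2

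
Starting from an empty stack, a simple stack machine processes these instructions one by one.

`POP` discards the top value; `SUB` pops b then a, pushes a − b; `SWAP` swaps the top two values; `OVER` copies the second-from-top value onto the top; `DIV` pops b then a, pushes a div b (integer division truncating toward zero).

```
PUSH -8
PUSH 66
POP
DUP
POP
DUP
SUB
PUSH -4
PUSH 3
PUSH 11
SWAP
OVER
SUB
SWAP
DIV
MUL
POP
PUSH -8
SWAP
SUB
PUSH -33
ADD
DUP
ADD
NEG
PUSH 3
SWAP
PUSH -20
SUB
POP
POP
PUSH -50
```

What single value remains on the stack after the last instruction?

PUSH -8   -8
PUSH 66   -8 66
POP       -8
DUP       -8 -8
POP       -8
DUP       -8 -8
SUB       0
PUSH -4   0 -4
PUSH 3    0 -4 3
PUSH 11   0 -4 3 11
SWAP      0 -4 11 3
OVER      0 -4 11 3 11
SUB       0 -4 11 -8
SWAP      0 -4 -8 11
DIV       0 -4 0
MUL       0 0
POP       0
PUSH -8   0 -8
SWAP      -8 0
SUB       -8
PUSH -33  -8 -33
ADD       -41
DUP       -41 -41
ADD       -82
NEG       82
PUSH 3    82 3
SWAP      3 82
PUSH -20  3 82 -20
SUB       3 102
POP       3
POP       (empty)
PUSH -50  -50

-50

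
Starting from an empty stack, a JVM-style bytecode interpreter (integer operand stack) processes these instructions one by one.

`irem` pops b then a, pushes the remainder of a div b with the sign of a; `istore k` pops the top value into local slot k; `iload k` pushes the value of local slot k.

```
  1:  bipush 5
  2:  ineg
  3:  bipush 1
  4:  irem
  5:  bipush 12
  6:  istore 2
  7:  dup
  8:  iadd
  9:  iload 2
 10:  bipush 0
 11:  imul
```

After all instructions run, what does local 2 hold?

bipush 5  -> [5]
ineg      -> [-5]
bipush 1  -> [-5, 1]
irem      -> [0]
bipush 12 -> [0, 12]
istore 2  -> [0]
dup       -> [0, 0]
iadd      -> [0]
iload 2   -> [0, 12]
bipush 0  -> [0, 12, 0]
imul      -> [0, 0]

12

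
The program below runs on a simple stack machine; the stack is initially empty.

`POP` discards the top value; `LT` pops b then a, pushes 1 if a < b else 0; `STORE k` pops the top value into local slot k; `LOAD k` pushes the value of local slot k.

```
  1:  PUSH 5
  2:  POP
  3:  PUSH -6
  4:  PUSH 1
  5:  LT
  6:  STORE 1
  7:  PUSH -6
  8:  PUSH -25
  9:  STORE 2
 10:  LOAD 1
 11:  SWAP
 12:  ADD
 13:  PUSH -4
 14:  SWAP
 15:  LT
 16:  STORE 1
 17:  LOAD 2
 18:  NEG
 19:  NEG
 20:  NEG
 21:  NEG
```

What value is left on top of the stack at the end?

-25

PUSH 5   -> [5]
POP      -> []
PUSH -6  -> [-6]
PUSH 1   -> [-6, 1]
LT       -> [1]
STORE 1  -> []
PUSH -6  -> [-6]
PUSH -25 -> [-6, -25]
STORE 2  -> [-6]
LOAD 1   -> [-6, 1]
SWAP     -> [1, -6]
ADD      -> [-5]
PUSH -4  -> [-5, -4]
SWAP     -> [-4, -5]
LT       -> [0]
STORE 1  -> []
LOAD 2   -> [-25]
NEG      -> [25]
NEG      -> [-25]
NEG      -> [25]
NEG      -> [-25]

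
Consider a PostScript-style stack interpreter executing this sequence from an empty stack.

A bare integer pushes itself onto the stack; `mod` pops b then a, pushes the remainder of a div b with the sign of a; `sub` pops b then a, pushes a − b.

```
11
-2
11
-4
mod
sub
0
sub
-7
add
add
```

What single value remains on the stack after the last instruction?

11  -> [11]
-2  -> [11, -2]
11  -> [11, -2, 11]
-4  -> [11, -2, 11, -4]
mod -> [11, -2, 3]
sub -> [11, -5]
0   -> [11, -5, 0]
sub -> [11, -5]
-7  -> [11, -5, -7]
add -> [11, -12]
add -> [-1]

-1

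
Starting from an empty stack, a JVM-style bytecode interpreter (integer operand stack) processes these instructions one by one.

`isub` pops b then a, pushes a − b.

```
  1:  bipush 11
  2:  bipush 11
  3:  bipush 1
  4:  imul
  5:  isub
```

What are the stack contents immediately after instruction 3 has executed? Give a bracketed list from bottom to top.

[11, 11, 1]

bipush 11  [11]
bipush 11  [11, 11]
bipush 1   [11, 11, 1]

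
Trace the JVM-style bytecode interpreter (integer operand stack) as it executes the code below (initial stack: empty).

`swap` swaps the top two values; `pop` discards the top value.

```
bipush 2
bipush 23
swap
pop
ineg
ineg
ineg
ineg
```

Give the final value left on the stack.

23

bipush 2  : 2
bipush 23 : 2 23
swap      : 23 2
pop       : 23
ineg      : -23
ineg      : 23
ineg      : -23
ineg      : 23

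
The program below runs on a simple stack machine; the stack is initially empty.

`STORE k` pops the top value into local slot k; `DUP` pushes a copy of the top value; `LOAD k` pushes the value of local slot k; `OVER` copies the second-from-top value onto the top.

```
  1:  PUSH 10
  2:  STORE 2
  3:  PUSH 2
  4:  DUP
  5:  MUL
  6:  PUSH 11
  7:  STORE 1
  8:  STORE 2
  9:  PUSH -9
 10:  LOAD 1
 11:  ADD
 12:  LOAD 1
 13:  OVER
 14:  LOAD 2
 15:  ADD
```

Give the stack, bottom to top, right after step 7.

PUSH 10 -> 10
STORE 2 -> (empty)
PUSH 2  -> 2
DUP     -> 2 2
MUL     -> 4
PUSH 11 -> 4 11
STORE 1 -> 4

[4]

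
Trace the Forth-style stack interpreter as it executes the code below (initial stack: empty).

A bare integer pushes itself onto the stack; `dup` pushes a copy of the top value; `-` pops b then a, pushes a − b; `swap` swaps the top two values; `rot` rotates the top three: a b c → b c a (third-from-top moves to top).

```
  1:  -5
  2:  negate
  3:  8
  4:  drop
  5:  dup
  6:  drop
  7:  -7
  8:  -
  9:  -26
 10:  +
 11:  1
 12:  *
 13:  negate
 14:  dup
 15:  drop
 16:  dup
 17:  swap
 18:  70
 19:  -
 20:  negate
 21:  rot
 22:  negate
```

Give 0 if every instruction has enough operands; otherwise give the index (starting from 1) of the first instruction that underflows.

21

-5     -> -5
negate -> 5
8      -> 5 8
drop   -> 5
dup    -> 5 5
drop   -> 5
-7     -> 5 -7
-      -> 12
-26    -> 12 -26
+      -> -14
1      -> -14 1
*      -> -14
negate -> 14
dup    -> 14 14
drop   -> 14
dup    -> 14 14
swap   -> 14 14
70     -> 14 14 70
-      -> 14 -56
negate -> 14 56
rot  — needs 3 operands, stack has 2 → underflow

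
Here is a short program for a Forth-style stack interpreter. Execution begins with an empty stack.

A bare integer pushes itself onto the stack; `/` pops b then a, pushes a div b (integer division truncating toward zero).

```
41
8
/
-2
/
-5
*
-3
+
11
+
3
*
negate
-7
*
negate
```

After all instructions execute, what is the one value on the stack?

41      [41]
8       [41, 8]
/       [5]
-2      [5, -2]
/       [-2]
-5      [-2, -5]
*       [10]
-3      [10, -3]
+       [7]
11      [7, 11]
+       [18]
3       [18, 3]
*       [54]
negate  [-54]
-7      [-54, -7]
*       [378]
negate  [-378]

-378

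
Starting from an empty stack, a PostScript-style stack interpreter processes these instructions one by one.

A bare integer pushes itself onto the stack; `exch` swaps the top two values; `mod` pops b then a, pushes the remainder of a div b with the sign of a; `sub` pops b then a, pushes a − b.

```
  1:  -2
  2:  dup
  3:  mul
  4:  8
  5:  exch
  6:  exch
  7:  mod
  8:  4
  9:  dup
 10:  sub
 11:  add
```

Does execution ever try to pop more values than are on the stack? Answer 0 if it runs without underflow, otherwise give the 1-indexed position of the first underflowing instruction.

0

-2   → [-2]
dup  → [-2, -2]
mul  → [4]
8    → [4, 8]
exch → [8, 4]
exch → [4, 8]
mod  → [4]
4    → [4, 4]
dup  → [4, 4, 4]
sub  → [4, 0]
add  → [4]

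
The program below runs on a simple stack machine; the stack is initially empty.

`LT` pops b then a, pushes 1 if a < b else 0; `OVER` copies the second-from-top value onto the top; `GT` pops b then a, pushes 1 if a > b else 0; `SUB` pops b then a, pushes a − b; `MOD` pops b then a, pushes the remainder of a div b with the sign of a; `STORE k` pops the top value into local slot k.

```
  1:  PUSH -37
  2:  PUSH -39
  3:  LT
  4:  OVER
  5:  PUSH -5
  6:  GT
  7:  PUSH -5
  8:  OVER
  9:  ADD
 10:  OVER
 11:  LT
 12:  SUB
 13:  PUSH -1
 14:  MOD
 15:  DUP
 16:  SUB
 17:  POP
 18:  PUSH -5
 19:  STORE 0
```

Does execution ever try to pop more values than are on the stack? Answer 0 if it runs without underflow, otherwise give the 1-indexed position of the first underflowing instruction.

4

PUSH -37  [-37]
PUSH -39  [-37, -39]
LT        [0]
OVER  — needs 2 operands, stack has 1 → underflow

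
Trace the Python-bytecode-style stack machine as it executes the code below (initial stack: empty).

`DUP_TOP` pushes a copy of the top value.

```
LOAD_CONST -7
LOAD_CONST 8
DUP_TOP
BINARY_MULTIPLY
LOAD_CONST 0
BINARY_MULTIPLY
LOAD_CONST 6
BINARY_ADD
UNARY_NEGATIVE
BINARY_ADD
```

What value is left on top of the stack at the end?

-13

LOAD_CONST -7   : [-7]
LOAD_CONST 8    : [-7, 8]
DUP_TOP         : [-7, 8, 8]
BINARY_MULTIPLY : [-7, 64]
LOAD_CONST 0    : [-7, 64, 0]
BINARY_MULTIPLY : [-7, 0]
LOAD_CONST 6    : [-7, 0, 6]
BINARY_ADD      : [-7, 6]
UNARY_NEGATIVE  : [-7, -6]
BINARY_ADD      : [-13]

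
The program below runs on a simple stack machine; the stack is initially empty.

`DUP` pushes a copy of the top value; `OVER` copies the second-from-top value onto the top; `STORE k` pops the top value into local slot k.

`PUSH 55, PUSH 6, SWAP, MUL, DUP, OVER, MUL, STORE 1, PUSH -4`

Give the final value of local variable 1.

PUSH 55 -> 55
PUSH 6  -> 55 6
SWAP    -> 6 55
MUL     -> 330
DUP     -> 330 330
OVER    -> 330 330 330
MUL     -> 330 108900
STORE 1 -> 330
PUSH -4 -> 330 -4

108900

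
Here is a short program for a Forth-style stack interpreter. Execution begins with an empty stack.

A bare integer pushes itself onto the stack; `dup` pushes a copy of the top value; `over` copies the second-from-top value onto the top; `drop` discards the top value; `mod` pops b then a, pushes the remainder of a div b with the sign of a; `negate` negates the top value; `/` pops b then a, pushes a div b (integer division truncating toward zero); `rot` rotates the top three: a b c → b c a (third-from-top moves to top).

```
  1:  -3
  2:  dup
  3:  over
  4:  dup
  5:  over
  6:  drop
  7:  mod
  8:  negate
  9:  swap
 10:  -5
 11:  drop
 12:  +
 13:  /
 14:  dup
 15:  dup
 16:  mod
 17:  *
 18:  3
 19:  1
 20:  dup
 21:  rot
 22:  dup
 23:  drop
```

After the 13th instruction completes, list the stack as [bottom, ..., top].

-3     : -3
dup    : -3 -3
over   : -3 -3 -3
dup    : -3 -3 -3 -3
over   : -3 -3 -3 -3 -3
drop   : -3 -3 -3 -3
mod    : -3 -3 0
negate : -3 -3 0
swap   : -3 0 -3
-5     : -3 0 -3 -5
drop   : -3 0 -3
+      : -3 -3
/      : 1

[1]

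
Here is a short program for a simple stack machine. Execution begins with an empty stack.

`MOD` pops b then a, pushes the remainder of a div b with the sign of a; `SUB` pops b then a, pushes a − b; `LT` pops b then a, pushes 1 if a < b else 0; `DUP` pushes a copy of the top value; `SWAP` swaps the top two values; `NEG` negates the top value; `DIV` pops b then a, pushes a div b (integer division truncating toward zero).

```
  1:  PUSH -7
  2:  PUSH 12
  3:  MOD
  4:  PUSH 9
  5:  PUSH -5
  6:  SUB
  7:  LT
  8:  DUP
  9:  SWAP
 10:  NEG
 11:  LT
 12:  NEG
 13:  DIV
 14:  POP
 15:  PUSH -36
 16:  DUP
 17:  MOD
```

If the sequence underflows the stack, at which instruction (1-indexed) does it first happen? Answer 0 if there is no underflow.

PUSH -7 -> [-7]
PUSH 12 -> [-7, 12]
MOD     -> [-7]
PUSH 9  -> [-7, 9]
PUSH -5 -> [-7, 9, -5]
SUB     -> [-7, 14]
LT      -> [1]
DUP     -> [1, 1]
SWAP    -> [1, 1]
NEG     -> [1, -1]
LT      -> [0]
NEG     -> [0]
DIV  — needs 2 operands, stack has 1 → underflow

13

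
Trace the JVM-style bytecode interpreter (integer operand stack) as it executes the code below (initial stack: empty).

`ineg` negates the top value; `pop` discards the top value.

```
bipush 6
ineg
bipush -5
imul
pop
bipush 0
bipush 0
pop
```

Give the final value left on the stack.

bipush 6  : 6
ineg      : -6
bipush -5 : -6 -5
imul      : 30
pop       : (empty)
bipush 0  : 0
bipush 0  : 0 0
pop       : 0

0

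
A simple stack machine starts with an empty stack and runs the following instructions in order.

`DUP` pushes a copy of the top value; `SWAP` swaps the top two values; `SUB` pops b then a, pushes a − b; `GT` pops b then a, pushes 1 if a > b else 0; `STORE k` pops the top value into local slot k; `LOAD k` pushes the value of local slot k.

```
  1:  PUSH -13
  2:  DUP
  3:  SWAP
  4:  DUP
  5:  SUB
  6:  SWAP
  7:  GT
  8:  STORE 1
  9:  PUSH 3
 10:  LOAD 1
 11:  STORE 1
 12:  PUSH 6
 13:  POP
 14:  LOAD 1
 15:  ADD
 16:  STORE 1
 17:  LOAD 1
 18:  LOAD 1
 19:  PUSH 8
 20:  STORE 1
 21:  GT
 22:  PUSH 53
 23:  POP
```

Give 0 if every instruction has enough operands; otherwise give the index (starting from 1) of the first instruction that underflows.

PUSH -13 : -13
DUP      : -13 -13
SWAP     : -13 -13
DUP      : -13 -13 -13
SUB      : -13 0
SWAP     : 0 -13
GT       : 1
STORE 1  : (empty)
PUSH 3   : 3
LOAD 1   : 3 1
STORE 1  : 3
PUSH 6   : 3 6
POP      : 3
LOAD 1   : 3 1
ADD      : 4
STORE 1  : (empty)
LOAD 1   : 4
LOAD 1   : 4 4
PUSH 8   : 4 4 8
STORE 1  : 4 4
GT       : 0
PUSH 53  : 0 53
POP      : 0

0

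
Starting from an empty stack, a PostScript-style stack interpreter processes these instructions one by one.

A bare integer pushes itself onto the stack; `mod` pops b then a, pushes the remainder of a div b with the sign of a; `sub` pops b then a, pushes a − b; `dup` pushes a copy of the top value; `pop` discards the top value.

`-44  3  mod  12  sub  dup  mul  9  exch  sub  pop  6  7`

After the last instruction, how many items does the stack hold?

-44  -> [-44]
3    -> [-44, 3]
mod  -> [-2]
12   -> [-2, 12]
sub  -> [-14]
dup  -> [-14, -14]
mul  -> [196]
9    -> [196, 9]
exch -> [9, 196]
sub  -> [-187]
pop  -> []
6    -> [6]
7    -> [6, 7]

2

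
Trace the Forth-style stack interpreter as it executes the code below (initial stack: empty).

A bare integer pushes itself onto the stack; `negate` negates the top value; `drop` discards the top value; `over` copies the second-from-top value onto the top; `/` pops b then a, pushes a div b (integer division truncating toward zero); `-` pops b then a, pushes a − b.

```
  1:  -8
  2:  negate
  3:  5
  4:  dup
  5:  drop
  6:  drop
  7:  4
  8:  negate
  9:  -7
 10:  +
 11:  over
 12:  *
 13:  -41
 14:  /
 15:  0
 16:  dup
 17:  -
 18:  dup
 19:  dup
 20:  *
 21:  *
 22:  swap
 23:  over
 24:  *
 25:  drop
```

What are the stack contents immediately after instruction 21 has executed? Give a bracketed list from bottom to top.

[8, 2, 0]

-8     -> -8
negate -> 8
5      -> 8 5
dup    -> 8 5 5
drop   -> 8 5
drop   -> 8
4      -> 8 4
negate -> 8 -4
-7     -> 8 -4 -7
+      -> 8 -11
over   -> 8 -11 8
*      -> 8 -88
-41    -> 8 -88 -41
/      -> 8 2
0      -> 8 2 0
dup    -> 8 2 0 0
-      -> 8 2 0
dup    -> 8 2 0 0
dup    -> 8 2 0 0 0
*      -> 8 2 0 0
*      -> 8 2 0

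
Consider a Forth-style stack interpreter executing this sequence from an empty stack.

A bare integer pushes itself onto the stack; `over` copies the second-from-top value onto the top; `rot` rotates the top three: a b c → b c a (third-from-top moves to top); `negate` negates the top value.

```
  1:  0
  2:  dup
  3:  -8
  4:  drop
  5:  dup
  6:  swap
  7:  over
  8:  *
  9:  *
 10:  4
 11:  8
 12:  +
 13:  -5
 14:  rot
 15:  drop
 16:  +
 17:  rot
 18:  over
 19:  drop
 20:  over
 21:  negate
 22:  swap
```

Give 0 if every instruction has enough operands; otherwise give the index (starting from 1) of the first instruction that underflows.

0    -> 0
dup  -> 0 0
-8   -> 0 0 -8
drop -> 0 0
dup  -> 0 0 0
swap -> 0 0 0
over -> 0 0 0 0
*    -> 0 0 0
*    -> 0 0
4    -> 0 0 4
8    -> 0 0 4 8
+    -> 0 0 12
-5   -> 0 0 12 -5
rot  -> 0 12 -5 0
drop -> 0 12 -5
+    -> 0 7
rot  — needs 3 operands, stack has 2 → underflow

17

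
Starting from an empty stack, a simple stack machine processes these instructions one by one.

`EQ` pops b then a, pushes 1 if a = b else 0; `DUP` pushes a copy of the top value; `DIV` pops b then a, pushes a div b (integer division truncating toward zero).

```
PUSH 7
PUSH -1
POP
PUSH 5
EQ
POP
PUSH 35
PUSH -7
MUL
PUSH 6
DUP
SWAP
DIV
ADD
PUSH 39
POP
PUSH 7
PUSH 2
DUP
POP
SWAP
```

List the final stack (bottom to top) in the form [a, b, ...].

PUSH 7  -> 7
PUSH -1 -> 7 -1
POP     -> 7
PUSH 5  -> 7 5
EQ      -> 0
POP     -> (empty)
PUSH 35 -> 35
PUSH -7 -> 35 -7
MUL     -> -245
PUSH 6  -> -245 6
DUP     -> -245 6 6
SWAP    -> -245 6 6
DIV     -> -245 1
ADD     -> -244
PUSH 39 -> -244 39
POP     -> -244
PUSH 7  -> -244 7
PUSH 2  -> -244 7 2
DUP     -> -244 7 2 2
POP     -> -244 7 2
SWAP    -> -244 2 7

[-244, 2, 7]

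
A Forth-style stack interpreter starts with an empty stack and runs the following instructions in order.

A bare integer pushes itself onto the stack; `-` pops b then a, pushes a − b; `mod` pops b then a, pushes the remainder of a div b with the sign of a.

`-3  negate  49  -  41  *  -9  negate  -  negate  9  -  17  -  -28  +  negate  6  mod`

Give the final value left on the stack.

-5

-3      [-3]
negate  [3]
49      [3, 49]
-       [-46]
41      [-46, 41]
*       [-1886]
-9      [-1886, -9]
negate  [-1886, 9]
-       [-1895]
negate  [1895]
9       [1895, 9]
-       [1886]
17      [1886, 17]
-       [1869]
-28     [1869, -28]
+       [1841]
negate  [-1841]
6       [-1841, 6]
mod     [-5]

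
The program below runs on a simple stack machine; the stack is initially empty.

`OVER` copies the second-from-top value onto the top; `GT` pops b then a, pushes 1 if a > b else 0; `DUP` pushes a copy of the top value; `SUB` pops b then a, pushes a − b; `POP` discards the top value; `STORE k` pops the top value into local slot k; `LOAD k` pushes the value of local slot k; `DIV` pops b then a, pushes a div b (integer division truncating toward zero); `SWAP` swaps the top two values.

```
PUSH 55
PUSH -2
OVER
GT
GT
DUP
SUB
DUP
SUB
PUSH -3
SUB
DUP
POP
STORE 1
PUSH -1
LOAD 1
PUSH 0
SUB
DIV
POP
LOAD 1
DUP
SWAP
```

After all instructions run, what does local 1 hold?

3

PUSH 55 → [55]
PUSH -2 → [55, -2]
OVER    → [55, -2, 55]
GT      → [55, 0]
GT      → [1]
DUP     → [1, 1]
SUB     → [0]
DUP     → [0, 0]
SUB     → [0]
PUSH -3 → [0, -3]
SUB     → [3]
DUP     → [3, 3]
POP     → [3]
STORE 1 → []
PUSH -1 → [-1]
LOAD 1  → [-1, 3]
PUSH 0  → [-1, 3, 0]
SUB     → [-1, 3]
DIV     → [0]
POP     → []
LOAD 1  → [3]
DUP     → [3, 3]
SWAP    → [3, 3]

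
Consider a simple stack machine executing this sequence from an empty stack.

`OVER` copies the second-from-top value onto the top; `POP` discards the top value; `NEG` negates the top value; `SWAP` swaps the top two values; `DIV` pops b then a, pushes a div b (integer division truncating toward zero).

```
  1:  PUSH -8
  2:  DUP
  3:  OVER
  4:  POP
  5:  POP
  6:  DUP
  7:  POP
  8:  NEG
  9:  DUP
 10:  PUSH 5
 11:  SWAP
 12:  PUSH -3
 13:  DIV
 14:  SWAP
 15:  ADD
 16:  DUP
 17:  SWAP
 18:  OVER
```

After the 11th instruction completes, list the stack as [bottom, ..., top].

PUSH -8 : [-8]
DUP     : [-8, -8]
OVER    : [-8, -8, -8]
POP     : [-8, -8]
POP     : [-8]
DUP     : [-8, -8]
POP     : [-8]
NEG     : [8]
DUP     : [8, 8]
PUSH 5  : [8, 8, 5]
SWAP    : [8, 5, 8]

[8, 5, 8]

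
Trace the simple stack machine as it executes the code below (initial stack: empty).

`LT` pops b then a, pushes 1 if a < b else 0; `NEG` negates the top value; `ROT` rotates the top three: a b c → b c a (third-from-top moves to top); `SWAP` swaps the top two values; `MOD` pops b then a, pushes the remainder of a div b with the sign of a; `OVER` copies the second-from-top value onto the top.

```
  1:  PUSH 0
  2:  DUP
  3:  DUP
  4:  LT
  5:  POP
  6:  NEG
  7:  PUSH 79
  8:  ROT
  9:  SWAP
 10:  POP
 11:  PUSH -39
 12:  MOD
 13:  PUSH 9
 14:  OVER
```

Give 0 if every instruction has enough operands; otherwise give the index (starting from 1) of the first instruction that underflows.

PUSH 0  → 0
DUP     → 0 0
DUP     → 0 0 0
LT      → 0 0
POP     → 0
NEG     → 0
PUSH 79 → 0 79
ROT  — needs 3 operands, stack has 2 → underflow

8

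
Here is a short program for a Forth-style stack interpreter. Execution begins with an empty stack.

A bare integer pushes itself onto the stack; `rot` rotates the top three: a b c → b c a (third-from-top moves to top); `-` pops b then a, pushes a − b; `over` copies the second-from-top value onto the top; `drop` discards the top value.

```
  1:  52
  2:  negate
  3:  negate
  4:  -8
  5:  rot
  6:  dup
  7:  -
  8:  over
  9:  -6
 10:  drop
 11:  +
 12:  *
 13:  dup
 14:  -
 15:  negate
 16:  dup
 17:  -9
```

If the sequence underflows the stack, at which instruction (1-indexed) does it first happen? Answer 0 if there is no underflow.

5

52      52
negate  -52
negate  52
-8      52 -8
rot  — needs 3 operands, stack has 2 → underflow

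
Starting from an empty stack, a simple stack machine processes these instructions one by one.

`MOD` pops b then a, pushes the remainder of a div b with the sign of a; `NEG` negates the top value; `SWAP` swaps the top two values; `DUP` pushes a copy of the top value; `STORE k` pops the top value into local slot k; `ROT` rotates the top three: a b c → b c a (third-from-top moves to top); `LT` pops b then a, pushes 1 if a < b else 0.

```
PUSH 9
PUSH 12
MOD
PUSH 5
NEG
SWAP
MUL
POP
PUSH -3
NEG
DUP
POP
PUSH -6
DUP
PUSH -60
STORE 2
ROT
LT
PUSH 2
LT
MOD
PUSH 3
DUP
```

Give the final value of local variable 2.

PUSH 9   → 9
PUSH 12  → 9 12
MOD      → 9
PUSH 5   → 9 5
NEG      → 9 -5
SWAP     → -5 9
MUL      → -45
POP      → (empty)
PUSH -3  → -3
NEG      → 3
DUP      → 3 3
POP      → 3
PUSH -6  → 3 -6
DUP      → 3 -6 -6
PUSH -60 → 3 -6 -6 -60
STORE 2  → 3 -6 -6
ROT      → -6 -6 3
LT       → -6 1
PUSH 2   → -6 1 2
LT       → -6 1
MOD      → 0
PUSH 3   → 0 3
DUP      → 0 3 3

-60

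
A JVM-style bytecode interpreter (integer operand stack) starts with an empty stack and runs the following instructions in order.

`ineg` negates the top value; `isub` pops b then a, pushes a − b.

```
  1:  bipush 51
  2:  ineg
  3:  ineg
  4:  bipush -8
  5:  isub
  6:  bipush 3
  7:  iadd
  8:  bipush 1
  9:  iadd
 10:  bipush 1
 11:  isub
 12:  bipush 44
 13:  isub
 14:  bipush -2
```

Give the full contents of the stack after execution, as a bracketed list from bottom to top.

bipush 51 -> 51
ineg      -> -51
ineg      -> 51
bipush -8 -> 51 -8
isub      -> 59
bipush 3  -> 59 3
iadd      -> 62
bipush 1  -> 62 1
iadd      -> 63
bipush 1  -> 63 1
isub      -> 62
bipush 44 -> 62 44
isub      -> 18
bipush -2 -> 18 -2

[18, -2]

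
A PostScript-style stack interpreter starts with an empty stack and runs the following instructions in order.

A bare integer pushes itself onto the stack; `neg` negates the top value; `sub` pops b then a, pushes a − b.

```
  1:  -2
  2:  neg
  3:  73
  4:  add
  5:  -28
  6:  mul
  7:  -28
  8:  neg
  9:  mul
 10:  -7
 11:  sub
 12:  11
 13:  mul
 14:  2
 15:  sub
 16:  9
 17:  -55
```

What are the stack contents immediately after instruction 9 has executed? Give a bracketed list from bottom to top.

-2  → -2
neg → 2
73  → 2 73
add → 75
-28 → 75 -28
mul → -2100
-28 → -2100 -28
neg → -2100 28
mul → -58800

[-58800]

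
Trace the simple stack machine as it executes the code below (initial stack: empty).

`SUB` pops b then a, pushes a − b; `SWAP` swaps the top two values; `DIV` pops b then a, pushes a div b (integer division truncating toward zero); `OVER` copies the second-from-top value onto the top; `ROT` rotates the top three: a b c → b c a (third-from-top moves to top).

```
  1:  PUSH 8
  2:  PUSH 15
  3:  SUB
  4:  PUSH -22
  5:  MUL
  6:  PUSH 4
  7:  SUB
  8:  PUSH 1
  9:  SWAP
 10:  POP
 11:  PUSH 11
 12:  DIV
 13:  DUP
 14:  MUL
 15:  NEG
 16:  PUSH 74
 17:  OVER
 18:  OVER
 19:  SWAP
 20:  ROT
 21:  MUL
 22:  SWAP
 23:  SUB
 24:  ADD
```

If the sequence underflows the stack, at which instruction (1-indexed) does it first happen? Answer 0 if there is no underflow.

PUSH 8   → [8]
PUSH 15  → [8, 15]
SUB      → [-7]
PUSH -22 → [-7, -22]
MUL      → [154]
PUSH 4   → [154, 4]
SUB      → [150]
PUSH 1   → [150, 1]
SWAP     → [1, 150]
POP      → [1]
PUSH 11  → [1, 11]
DIV      → [0]
DUP      → [0, 0]
MUL      → [0]
NEG      → [0]
PUSH 74  → [0, 74]
OVER     → [0, 74, 0]
OVER     → [0, 74, 0, 74]
SWAP     → [0, 74, 74, 0]
ROT      → [0, 74, 0, 74]
MUL      → [0, 74, 0]
SWAP     → [0, 0, 74]
SUB      → [0, -74]
ADD      → [-74]

0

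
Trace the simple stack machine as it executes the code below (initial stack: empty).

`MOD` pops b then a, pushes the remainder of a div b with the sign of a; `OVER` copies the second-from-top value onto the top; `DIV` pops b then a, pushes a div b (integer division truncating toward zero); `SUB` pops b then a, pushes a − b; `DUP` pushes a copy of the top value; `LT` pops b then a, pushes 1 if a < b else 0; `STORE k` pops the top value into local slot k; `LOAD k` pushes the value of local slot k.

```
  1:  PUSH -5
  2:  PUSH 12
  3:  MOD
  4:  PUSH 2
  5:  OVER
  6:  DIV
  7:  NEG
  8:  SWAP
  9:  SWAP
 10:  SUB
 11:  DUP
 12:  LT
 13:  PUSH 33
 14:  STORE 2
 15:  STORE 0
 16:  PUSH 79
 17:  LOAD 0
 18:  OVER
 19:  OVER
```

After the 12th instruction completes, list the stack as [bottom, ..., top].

[0]

PUSH -5  [-5]
PUSH 12  [-5, 12]
MOD      [-5]
PUSH 2   [-5, 2]
OVER     [-5, 2, -5]
DIV      [-5, 0]
NEG      [-5, 0]
SWAP     [0, -5]
SWAP     [-5, 0]
SUB      [-5]
DUP      [-5, -5]
LT       [0]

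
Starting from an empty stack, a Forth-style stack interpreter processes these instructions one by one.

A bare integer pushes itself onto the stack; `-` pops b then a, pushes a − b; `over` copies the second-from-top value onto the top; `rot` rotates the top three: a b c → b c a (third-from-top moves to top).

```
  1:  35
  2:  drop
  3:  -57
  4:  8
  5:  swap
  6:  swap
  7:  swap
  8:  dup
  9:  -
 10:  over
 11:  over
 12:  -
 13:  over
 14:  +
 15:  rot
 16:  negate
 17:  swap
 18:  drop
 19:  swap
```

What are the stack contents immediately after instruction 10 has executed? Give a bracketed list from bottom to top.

[8, 0, 8]

35   → 35
drop → (empty)
-57  → -57
8    → -57 8
swap → 8 -57
swap → -57 8
swap → 8 -57
dup  → 8 -57 -57
-    → 8 0
over → 8 0 8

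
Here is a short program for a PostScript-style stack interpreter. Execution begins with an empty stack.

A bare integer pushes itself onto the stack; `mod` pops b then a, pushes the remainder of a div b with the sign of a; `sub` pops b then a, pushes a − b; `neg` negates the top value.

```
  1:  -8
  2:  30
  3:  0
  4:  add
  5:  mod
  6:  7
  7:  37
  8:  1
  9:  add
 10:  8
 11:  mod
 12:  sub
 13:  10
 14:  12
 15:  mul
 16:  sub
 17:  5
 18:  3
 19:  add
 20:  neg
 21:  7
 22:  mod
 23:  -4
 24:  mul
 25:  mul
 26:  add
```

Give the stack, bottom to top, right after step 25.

-8   -8
30   -8 30
0    -8 30 0
add  -8 30
mod  -8
7    -8 7
37   -8 7 37
1    -8 7 37 1
add  -8 7 38
8    -8 7 38 8
mod  -8 7 6
sub  -8 1
10   -8 1 10
12   -8 1 10 12
mul  -8 1 120
sub  -8 -119
5    -8 -119 5
3    -8 -119 5 3
add  -8 -119 8
neg  -8 -119 -8
7    -8 -119 -8 7
mod  -8 -119 -1
-4   -8 -119 -1 -4
mul  -8 -119 4
mul  -8 -476

[-8, -476]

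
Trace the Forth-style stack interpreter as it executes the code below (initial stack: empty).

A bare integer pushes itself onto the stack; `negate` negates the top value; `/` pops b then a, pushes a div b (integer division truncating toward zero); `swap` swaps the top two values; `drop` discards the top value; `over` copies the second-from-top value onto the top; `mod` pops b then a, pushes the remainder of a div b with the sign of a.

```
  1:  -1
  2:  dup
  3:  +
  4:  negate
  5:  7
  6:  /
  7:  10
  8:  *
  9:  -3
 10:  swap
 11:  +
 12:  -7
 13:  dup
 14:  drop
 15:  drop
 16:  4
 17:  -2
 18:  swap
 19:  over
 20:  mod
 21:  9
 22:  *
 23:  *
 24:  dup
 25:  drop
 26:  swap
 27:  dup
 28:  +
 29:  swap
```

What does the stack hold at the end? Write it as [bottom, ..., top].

[-6, 0]

-1     : [-1]
dup    : [-1, -1]
+      : [-2]
negate : [2]
7      : [2, 7]
/      : [0]
10     : [0, 10]
*      : [0]
-3     : [0, -3]
swap   : [-3, 0]
+      : [-3]
-7     : [-3, -7]
dup    : [-3, -7, -7]
drop   : [-3, -7]
drop   : [-3]
4      : [-3, 4]
-2     : [-3, 4, -2]
swap   : [-3, -2, 4]
over   : [-3, -2, 4, -2]
mod    : [-3, -2, 0]
9      : [-3, -2, 0, 9]
*      : [-3, -2, 0]
*      : [-3, 0]
dup    : [-3, 0, 0]
drop   : [-3, 0]
swap   : [0, -3]
dup    : [0, -3, -3]
+      : [0, -6]
swap   : [-6, 0]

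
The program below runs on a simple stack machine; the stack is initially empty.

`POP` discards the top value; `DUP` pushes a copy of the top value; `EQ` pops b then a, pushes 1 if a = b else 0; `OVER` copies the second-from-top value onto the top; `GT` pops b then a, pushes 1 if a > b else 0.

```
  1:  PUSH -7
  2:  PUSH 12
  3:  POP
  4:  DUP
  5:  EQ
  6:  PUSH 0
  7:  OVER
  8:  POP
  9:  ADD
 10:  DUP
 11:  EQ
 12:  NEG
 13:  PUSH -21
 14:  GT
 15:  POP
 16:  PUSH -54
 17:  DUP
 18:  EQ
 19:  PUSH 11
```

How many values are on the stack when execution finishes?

PUSH -7  : [-7]
PUSH 12  : [-7, 12]
POP      : [-7]
DUP      : [-7, -7]
EQ       : [1]
PUSH 0   : [1, 0]
OVER     : [1, 0, 1]
POP      : [1, 0]
ADD      : [1]
DUP      : [1, 1]
EQ       : [1]
NEG      : [-1]
PUSH -21 : [-1, -21]
GT       : [1]
POP      : []
PUSH -54 : [-54]
DUP      : [-54, -54]
EQ       : [1]
PUSH 11  : [1, 11]

2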